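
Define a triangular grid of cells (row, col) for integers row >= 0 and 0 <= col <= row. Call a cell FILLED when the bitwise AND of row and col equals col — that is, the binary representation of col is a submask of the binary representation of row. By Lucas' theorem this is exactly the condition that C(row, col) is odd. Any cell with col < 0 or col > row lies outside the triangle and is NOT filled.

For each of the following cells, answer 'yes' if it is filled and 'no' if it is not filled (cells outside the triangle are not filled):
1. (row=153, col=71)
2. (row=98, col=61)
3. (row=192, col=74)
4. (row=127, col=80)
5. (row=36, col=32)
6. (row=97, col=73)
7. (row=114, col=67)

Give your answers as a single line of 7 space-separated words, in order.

(153,71): row=0b10011001, col=0b1000111, row AND col = 0b1 = 1; 1 != 71 -> empty
(98,61): row=0b1100010, col=0b111101, row AND col = 0b100000 = 32; 32 != 61 -> empty
(192,74): row=0b11000000, col=0b1001010, row AND col = 0b1000000 = 64; 64 != 74 -> empty
(127,80): row=0b1111111, col=0b1010000, row AND col = 0b1010000 = 80; 80 == 80 -> filled
(36,32): row=0b100100, col=0b100000, row AND col = 0b100000 = 32; 32 == 32 -> filled
(97,73): row=0b1100001, col=0b1001001, row AND col = 0b1000001 = 65; 65 != 73 -> empty
(114,67): row=0b1110010, col=0b1000011, row AND col = 0b1000010 = 66; 66 != 67 -> empty

Answer: no no no yes yes no no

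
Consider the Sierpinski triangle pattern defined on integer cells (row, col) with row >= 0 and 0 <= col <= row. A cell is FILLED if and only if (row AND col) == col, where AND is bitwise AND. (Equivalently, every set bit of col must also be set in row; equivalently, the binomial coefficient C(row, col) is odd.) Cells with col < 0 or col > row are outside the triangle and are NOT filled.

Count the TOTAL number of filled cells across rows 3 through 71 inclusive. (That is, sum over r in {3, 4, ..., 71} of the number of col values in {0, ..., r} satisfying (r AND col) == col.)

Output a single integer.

Answer: 778

Derivation:
r3=11 pc2: +4 =4
r4=100 pc1: +2 =6
r5=101 pc2: +4 =10
r6=110 pc2: +4 =14
r7=111 pc3: +8 =22
r8=1000 pc1: +2 =24
r9=1001 pc2: +4 =28
r10=1010 pc2: +4 =32
r11=1011 pc3: +8 =40
r12=1100 pc2: +4 =44
r13=1101 pc3: +8 =52
r14=1110 pc3: +8 =60
r15=1111 pc4: +16 =76
r16=10000 pc1: +2 =78
r17=10001 pc2: +4 =82
r18=10010 pc2: +4 =86
r19=10011 pc3: +8 =94
r20=10100 pc2: +4 =98
r21=10101 pc3: +8 =106
r22=10110 pc3: +8 =114
r23=10111 pc4: +16 =130
r24=11000 pc2: +4 =134
r25=11001 pc3: +8 =142
r26=11010 pc3: +8 =150
r27=11011 pc4: +16 =166
r28=11100 pc3: +8 =174
r29=11101 pc4: +16 =190
r30=11110 pc4: +16 =206
r31=11111 pc5: +32 =238
r32=100000 pc1: +2 =240
r33=100001 pc2: +4 =244
r34=100010 pc2: +4 =248
r35=100011 pc3: +8 =256
r36=100100 pc2: +4 =260
r37=100101 pc3: +8 =268
r38=100110 pc3: +8 =276
r39=100111 pc4: +16 =292
r40=101000 pc2: +4 =296
r41=101001 pc3: +8 =304
r42=101010 pc3: +8 =312
r43=101011 pc4: +16 =328
r44=101100 pc3: +8 =336
r45=101101 pc4: +16 =352
r46=101110 pc4: +16 =368
r47=101111 pc5: +32 =400
r48=110000 pc2: +4 =404
r49=110001 pc3: +8 =412
r50=110010 pc3: +8 =420
r51=110011 pc4: +16 =436
r52=110100 pc3: +8 =444
r53=110101 pc4: +16 =460
r54=110110 pc4: +16 =476
r55=110111 pc5: +32 =508
r56=111000 pc3: +8 =516
r57=111001 pc4: +16 =532
r58=111010 pc4: +16 =548
r59=111011 pc5: +32 =580
r60=111100 pc4: +16 =596
r61=111101 pc5: +32 =628
r62=111110 pc5: +32 =660
r63=111111 pc6: +64 =724
r64=1000000 pc1: +2 =726
r65=1000001 pc2: +4 =730
r66=1000010 pc2: +4 =734
r67=1000011 pc3: +8 =742
r68=1000100 pc2: +4 =746
r69=1000101 pc3: +8 =754
r70=1000110 pc3: +8 =762
r71=1000111 pc4: +16 =778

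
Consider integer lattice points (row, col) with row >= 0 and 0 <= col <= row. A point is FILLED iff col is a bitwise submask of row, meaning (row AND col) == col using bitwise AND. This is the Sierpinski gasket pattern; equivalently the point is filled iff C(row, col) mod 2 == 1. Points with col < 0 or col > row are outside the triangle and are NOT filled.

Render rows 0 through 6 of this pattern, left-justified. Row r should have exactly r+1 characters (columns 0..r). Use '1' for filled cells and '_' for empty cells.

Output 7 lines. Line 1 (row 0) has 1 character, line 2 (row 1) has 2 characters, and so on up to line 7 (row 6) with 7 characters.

r0=0: 1
r1=1: 11
r2=10: 1_1
r3=11: 1111
r4=100: 1___1
r5=101: 11__11
r6=110: 1_1_1_1

Answer: 1
11
1_1
1111
1___1
11__11
1_1_1_1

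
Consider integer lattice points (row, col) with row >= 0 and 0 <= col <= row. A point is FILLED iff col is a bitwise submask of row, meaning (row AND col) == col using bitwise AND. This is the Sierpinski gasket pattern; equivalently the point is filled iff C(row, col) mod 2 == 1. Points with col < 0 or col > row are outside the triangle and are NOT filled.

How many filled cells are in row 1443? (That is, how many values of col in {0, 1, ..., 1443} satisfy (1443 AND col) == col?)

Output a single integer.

1443 in binary = 10110100011
popcount(1443) = number of 1-bits in 10110100011 = 6
A col c satisfies (1443 AND c) == c iff every set bit of c is also set in 1443; each of the 6 set bits of 1443 can independently be on or off in c.
count = 2^6 = 64

Answer: 64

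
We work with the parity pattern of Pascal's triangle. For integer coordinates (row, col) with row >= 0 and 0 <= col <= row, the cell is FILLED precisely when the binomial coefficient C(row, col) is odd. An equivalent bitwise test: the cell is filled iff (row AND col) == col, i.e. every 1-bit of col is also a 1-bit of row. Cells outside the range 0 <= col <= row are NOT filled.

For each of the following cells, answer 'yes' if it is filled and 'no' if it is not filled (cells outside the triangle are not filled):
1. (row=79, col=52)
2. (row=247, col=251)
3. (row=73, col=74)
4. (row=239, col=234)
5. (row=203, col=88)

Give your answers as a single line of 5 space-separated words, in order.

Answer: no no no yes no

Derivation:
(79,52): row=0b1001111, col=0b110100, row AND col = 0b100 = 4; 4 != 52 -> empty
(247,251): col outside [0, 247] -> not filled
(73,74): col outside [0, 73] -> not filled
(239,234): row=0b11101111, col=0b11101010, row AND col = 0b11101010 = 234; 234 == 234 -> filled
(203,88): row=0b11001011, col=0b1011000, row AND col = 0b1001000 = 72; 72 != 88 -> empty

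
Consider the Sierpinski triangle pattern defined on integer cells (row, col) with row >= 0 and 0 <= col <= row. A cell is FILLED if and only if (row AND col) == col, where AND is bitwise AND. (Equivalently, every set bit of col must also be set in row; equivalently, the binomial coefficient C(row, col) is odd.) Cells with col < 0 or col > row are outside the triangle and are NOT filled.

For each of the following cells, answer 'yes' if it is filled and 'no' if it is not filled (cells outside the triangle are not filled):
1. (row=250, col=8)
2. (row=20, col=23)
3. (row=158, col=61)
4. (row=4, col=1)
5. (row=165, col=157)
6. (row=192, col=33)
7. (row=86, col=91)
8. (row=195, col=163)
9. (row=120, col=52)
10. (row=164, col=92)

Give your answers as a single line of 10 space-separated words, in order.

(250,8): row=0b11111010, col=0b1000, row AND col = 0b1000 = 8; 8 == 8 -> filled
(20,23): col outside [0, 20] -> not filled
(158,61): row=0b10011110, col=0b111101, row AND col = 0b11100 = 28; 28 != 61 -> empty
(4,1): row=0b100, col=0b1, row AND col = 0b0 = 0; 0 != 1 -> empty
(165,157): row=0b10100101, col=0b10011101, row AND col = 0b10000101 = 133; 133 != 157 -> empty
(192,33): row=0b11000000, col=0b100001, row AND col = 0b0 = 0; 0 != 33 -> empty
(86,91): col outside [0, 86] -> not filled
(195,163): row=0b11000011, col=0b10100011, row AND col = 0b10000011 = 131; 131 != 163 -> empty
(120,52): row=0b1111000, col=0b110100, row AND col = 0b110000 = 48; 48 != 52 -> empty
(164,92): row=0b10100100, col=0b1011100, row AND col = 0b100 = 4; 4 != 92 -> empty

Answer: yes no no no no no no no no no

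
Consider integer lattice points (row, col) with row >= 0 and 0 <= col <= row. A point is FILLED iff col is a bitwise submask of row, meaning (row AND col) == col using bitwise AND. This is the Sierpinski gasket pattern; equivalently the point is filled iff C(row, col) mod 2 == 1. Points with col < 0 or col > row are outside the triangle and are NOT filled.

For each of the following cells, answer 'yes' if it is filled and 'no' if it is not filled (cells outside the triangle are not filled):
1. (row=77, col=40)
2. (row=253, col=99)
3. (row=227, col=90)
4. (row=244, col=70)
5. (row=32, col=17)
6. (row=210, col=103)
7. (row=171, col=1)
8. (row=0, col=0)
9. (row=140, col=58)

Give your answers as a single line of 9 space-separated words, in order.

Answer: no no no no no no yes yes no

Derivation:
(77,40): row=0b1001101, col=0b101000, row AND col = 0b1000 = 8; 8 != 40 -> empty
(253,99): row=0b11111101, col=0b1100011, row AND col = 0b1100001 = 97; 97 != 99 -> empty
(227,90): row=0b11100011, col=0b1011010, row AND col = 0b1000010 = 66; 66 != 90 -> empty
(244,70): row=0b11110100, col=0b1000110, row AND col = 0b1000100 = 68; 68 != 70 -> empty
(32,17): row=0b100000, col=0b10001, row AND col = 0b0 = 0; 0 != 17 -> empty
(210,103): row=0b11010010, col=0b1100111, row AND col = 0b1000010 = 66; 66 != 103 -> empty
(171,1): row=0b10101011, col=0b1, row AND col = 0b1 = 1; 1 == 1 -> filled
(0,0): row=0b0, col=0b0, row AND col = 0b0 = 0; 0 == 0 -> filled
(140,58): row=0b10001100, col=0b111010, row AND col = 0b1000 = 8; 8 != 58 -> empty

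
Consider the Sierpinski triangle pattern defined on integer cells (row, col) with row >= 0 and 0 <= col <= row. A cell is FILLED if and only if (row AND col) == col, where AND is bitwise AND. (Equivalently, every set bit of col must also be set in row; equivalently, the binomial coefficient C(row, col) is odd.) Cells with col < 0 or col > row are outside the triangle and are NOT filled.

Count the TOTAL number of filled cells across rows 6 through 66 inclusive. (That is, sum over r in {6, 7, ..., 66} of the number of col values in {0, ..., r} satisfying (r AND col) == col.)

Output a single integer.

Answer: 724

Derivation:
r6=110 pc2: +4 =4
r7=111 pc3: +8 =12
r8=1000 pc1: +2 =14
r9=1001 pc2: +4 =18
r10=1010 pc2: +4 =22
r11=1011 pc3: +8 =30
r12=1100 pc2: +4 =34
r13=1101 pc3: +8 =42
r14=1110 pc3: +8 =50
r15=1111 pc4: +16 =66
r16=10000 pc1: +2 =68
r17=10001 pc2: +4 =72
r18=10010 pc2: +4 =76
r19=10011 pc3: +8 =84
r20=10100 pc2: +4 =88
r21=10101 pc3: +8 =96
r22=10110 pc3: +8 =104
r23=10111 pc4: +16 =120
r24=11000 pc2: +4 =124
r25=11001 pc3: +8 =132
r26=11010 pc3: +8 =140
r27=11011 pc4: +16 =156
r28=11100 pc3: +8 =164
r29=11101 pc4: +16 =180
r30=11110 pc4: +16 =196
r31=11111 pc5: +32 =228
r32=100000 pc1: +2 =230
r33=100001 pc2: +4 =234
r34=100010 pc2: +4 =238
r35=100011 pc3: +8 =246
r36=100100 pc2: +4 =250
r37=100101 pc3: +8 =258
r38=100110 pc3: +8 =266
r39=100111 pc4: +16 =282
r40=101000 pc2: +4 =286
r41=101001 pc3: +8 =294
r42=101010 pc3: +8 =302
r43=101011 pc4: +16 =318
r44=101100 pc3: +8 =326
r45=101101 pc4: +16 =342
r46=101110 pc4: +16 =358
r47=101111 pc5: +32 =390
r48=110000 pc2: +4 =394
r49=110001 pc3: +8 =402
r50=110010 pc3: +8 =410
r51=110011 pc4: +16 =426
r52=110100 pc3: +8 =434
r53=110101 pc4: +16 =450
r54=110110 pc4: +16 =466
r55=110111 pc5: +32 =498
r56=111000 pc3: +8 =506
r57=111001 pc4: +16 =522
r58=111010 pc4: +16 =538
r59=111011 pc5: +32 =570
r60=111100 pc4: +16 =586
r61=111101 pc5: +32 =618
r62=111110 pc5: +32 =650
r63=111111 pc6: +64 =714
r64=1000000 pc1: +2 =716
r65=1000001 pc2: +4 =720
r66=1000010 pc2: +4 =724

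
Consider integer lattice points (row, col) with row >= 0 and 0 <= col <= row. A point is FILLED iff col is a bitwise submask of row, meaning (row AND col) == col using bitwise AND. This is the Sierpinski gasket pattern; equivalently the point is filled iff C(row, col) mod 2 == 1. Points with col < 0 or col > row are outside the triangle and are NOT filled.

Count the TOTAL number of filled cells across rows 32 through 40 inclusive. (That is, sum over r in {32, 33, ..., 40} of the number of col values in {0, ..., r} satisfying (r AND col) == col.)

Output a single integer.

Answer: 58

Derivation:
r32=100000 pc1: +2 =2
r33=100001 pc2: +4 =6
r34=100010 pc2: +4 =10
r35=100011 pc3: +8 =18
r36=100100 pc2: +4 =22
r37=100101 pc3: +8 =30
r38=100110 pc3: +8 =38
r39=100111 pc4: +16 =54
r40=101000 pc2: +4 =58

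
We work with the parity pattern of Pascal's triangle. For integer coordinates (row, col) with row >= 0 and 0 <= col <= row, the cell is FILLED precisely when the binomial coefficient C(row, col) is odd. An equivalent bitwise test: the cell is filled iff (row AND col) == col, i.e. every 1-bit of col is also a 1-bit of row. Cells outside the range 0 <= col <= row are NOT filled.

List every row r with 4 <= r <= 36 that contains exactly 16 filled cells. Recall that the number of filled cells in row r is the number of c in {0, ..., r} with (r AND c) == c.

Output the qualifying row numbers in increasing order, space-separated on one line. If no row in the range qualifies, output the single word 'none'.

Answer: 15 23 27 29 30

Derivation:
Row r has 2^popcount(r) filled cells, so we need popcount(r) = log2(16) = 4.
Scan r = 4..36 and keep those with exactly 4 one-bits:
r=4=100 popcount=1 -> skip
r=5=101 popcount=2 -> skip
r=6=110 popcount=2 -> skip
r=7=111 popcount=3 -> skip
r=8=1000 popcount=1 -> skip
r=9=1001 popcount=2 -> skip
r=10=1010 popcount=2 -> skip
r=11=1011 popcount=3 -> skip
r=12=1100 popcount=2 -> skip
r=13=1101 popcount=3 -> skip
r=14=1110 popcount=3 -> skip
r=15=1111 popcount=4 -> KEEP
r=16=10000 popcount=1 -> skip
r=17=10001 popcount=2 -> skip
r=18=10010 popcount=2 -> skip
r=19=10011 popcount=3 -> skip
r=20=10100 popcount=2 -> skip
r=21=10101 popcount=3 -> skip
r=22=10110 popcount=3 -> skip
r=23=10111 popcount=4 -> KEEP
r=24=11000 popcount=2 -> skip
r=25=11001 popcount=3 -> skip
r=26=11010 popcount=3 -> skip
r=27=11011 popcount=4 -> KEEP
r=28=11100 popcount=3 -> skip
r=29=11101 popcount=4 -> KEEP
r=30=11110 popcount=4 -> KEEP
r=31=11111 popcount=5 -> skip
r=32=100000 popcount=1 -> skip
r=33=100001 popcount=2 -> skip
r=34=100010 popcount=2 -> skip
r=35=100011 popcount=3 -> skip
r=36=100100 popcount=2 -> skip
Kept rows: 15 23 27 29 30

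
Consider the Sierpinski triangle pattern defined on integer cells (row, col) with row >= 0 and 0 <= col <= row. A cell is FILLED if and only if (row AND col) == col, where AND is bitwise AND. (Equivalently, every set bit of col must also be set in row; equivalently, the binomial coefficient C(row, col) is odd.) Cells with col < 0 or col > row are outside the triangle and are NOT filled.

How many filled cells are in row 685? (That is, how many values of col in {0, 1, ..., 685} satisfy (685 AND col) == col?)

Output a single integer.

Answer: 64

Derivation:
685 in binary = 1010101101
popcount(685) = number of 1-bits in 1010101101 = 6
A col c satisfies (685 AND c) == c iff every set bit of c is also set in 685; each of the 6 set bits of 685 can independently be on or off in c.
count = 2^6 = 64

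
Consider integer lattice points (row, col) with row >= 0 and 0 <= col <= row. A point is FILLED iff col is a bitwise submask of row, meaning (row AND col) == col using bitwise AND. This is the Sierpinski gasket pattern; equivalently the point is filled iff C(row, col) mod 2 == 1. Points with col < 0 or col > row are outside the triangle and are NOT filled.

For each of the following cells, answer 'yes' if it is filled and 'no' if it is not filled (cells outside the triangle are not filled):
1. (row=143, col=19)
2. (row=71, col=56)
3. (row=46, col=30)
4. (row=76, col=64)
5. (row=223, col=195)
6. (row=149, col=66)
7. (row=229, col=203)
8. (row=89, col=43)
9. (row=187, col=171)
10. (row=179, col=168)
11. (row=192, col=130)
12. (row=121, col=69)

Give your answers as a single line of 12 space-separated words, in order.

Answer: no no no yes yes no no no yes no no no

Derivation:
(143,19): row=0b10001111, col=0b10011, row AND col = 0b11 = 3; 3 != 19 -> empty
(71,56): row=0b1000111, col=0b111000, row AND col = 0b0 = 0; 0 != 56 -> empty
(46,30): row=0b101110, col=0b11110, row AND col = 0b1110 = 14; 14 != 30 -> empty
(76,64): row=0b1001100, col=0b1000000, row AND col = 0b1000000 = 64; 64 == 64 -> filled
(223,195): row=0b11011111, col=0b11000011, row AND col = 0b11000011 = 195; 195 == 195 -> filled
(149,66): row=0b10010101, col=0b1000010, row AND col = 0b0 = 0; 0 != 66 -> empty
(229,203): row=0b11100101, col=0b11001011, row AND col = 0b11000001 = 193; 193 != 203 -> empty
(89,43): row=0b1011001, col=0b101011, row AND col = 0b1001 = 9; 9 != 43 -> empty
(187,171): row=0b10111011, col=0b10101011, row AND col = 0b10101011 = 171; 171 == 171 -> filled
(179,168): row=0b10110011, col=0b10101000, row AND col = 0b10100000 = 160; 160 != 168 -> empty
(192,130): row=0b11000000, col=0b10000010, row AND col = 0b10000000 = 128; 128 != 130 -> empty
(121,69): row=0b1111001, col=0b1000101, row AND col = 0b1000001 = 65; 65 != 69 -> empty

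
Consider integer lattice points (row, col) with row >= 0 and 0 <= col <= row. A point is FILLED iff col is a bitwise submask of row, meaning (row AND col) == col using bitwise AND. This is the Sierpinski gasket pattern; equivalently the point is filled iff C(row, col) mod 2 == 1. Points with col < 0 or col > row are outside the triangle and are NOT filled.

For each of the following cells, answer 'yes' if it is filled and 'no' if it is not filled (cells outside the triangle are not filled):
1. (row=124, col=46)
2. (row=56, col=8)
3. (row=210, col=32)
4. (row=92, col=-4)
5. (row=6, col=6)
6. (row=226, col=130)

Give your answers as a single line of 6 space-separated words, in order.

Answer: no yes no no yes yes

Derivation:
(124,46): row=0b1111100, col=0b101110, row AND col = 0b101100 = 44; 44 != 46 -> empty
(56,8): row=0b111000, col=0b1000, row AND col = 0b1000 = 8; 8 == 8 -> filled
(210,32): row=0b11010010, col=0b100000, row AND col = 0b0 = 0; 0 != 32 -> empty
(92,-4): col outside [0, 92] -> not filled
(6,6): row=0b110, col=0b110, row AND col = 0b110 = 6; 6 == 6 -> filled
(226,130): row=0b11100010, col=0b10000010, row AND col = 0b10000010 = 130; 130 == 130 -> filled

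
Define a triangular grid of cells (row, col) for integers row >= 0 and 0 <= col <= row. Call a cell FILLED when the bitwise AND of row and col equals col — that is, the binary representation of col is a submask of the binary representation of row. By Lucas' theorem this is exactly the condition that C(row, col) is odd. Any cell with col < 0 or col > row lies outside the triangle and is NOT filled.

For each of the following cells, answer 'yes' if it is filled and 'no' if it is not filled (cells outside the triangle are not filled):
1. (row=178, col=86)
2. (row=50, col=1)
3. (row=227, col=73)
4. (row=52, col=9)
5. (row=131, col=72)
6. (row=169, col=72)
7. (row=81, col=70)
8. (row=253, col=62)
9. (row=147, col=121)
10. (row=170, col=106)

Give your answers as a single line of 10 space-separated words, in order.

Answer: no no no no no no no no no no

Derivation:
(178,86): row=0b10110010, col=0b1010110, row AND col = 0b10010 = 18; 18 != 86 -> empty
(50,1): row=0b110010, col=0b1, row AND col = 0b0 = 0; 0 != 1 -> empty
(227,73): row=0b11100011, col=0b1001001, row AND col = 0b1000001 = 65; 65 != 73 -> empty
(52,9): row=0b110100, col=0b1001, row AND col = 0b0 = 0; 0 != 9 -> empty
(131,72): row=0b10000011, col=0b1001000, row AND col = 0b0 = 0; 0 != 72 -> empty
(169,72): row=0b10101001, col=0b1001000, row AND col = 0b1000 = 8; 8 != 72 -> empty
(81,70): row=0b1010001, col=0b1000110, row AND col = 0b1000000 = 64; 64 != 70 -> empty
(253,62): row=0b11111101, col=0b111110, row AND col = 0b111100 = 60; 60 != 62 -> empty
(147,121): row=0b10010011, col=0b1111001, row AND col = 0b10001 = 17; 17 != 121 -> empty
(170,106): row=0b10101010, col=0b1101010, row AND col = 0b101010 = 42; 42 != 106 -> empty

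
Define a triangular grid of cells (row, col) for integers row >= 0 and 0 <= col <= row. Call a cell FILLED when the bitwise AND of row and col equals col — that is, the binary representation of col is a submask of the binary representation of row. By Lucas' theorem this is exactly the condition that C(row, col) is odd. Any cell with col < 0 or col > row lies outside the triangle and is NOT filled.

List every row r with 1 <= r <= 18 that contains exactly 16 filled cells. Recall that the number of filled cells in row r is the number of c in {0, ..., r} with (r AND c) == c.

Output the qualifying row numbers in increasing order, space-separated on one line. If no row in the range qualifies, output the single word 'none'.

Answer: 15

Derivation:
Row r has 2^popcount(r) filled cells, so we need popcount(r) = log2(16) = 4.
Scan r = 1..18 and keep those with exactly 4 one-bits:
r=1=1 popcount=1 -> skip
r=2=10 popcount=1 -> skip
r=3=11 popcount=2 -> skip
r=4=100 popcount=1 -> skip
r=5=101 popcount=2 -> skip
r=6=110 popcount=2 -> skip
r=7=111 popcount=3 -> skip
r=8=1000 popcount=1 -> skip
r=9=1001 popcount=2 -> skip
r=10=1010 popcount=2 -> skip
r=11=1011 popcount=3 -> skip
r=12=1100 popcount=2 -> skip
r=13=1101 popcount=3 -> skip
r=14=1110 popcount=3 -> skip
r=15=1111 popcount=4 -> KEEP
r=16=10000 popcount=1 -> skip
r=17=10001 popcount=2 -> skip
r=18=10010 popcount=2 -> skip
Kept rows: 15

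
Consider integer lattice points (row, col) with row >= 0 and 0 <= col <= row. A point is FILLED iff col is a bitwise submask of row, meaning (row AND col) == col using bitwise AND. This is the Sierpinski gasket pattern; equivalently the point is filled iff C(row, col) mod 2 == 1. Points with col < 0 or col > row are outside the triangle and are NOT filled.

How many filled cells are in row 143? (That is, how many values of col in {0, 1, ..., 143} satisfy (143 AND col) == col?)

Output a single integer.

Answer: 32

Derivation:
143 in binary = 10001111
popcount(143) = number of 1-bits in 10001111 = 5
A col c satisfies (143 AND c) == c iff every set bit of c is also set in 143; each of the 5 set bits of 143 can independently be on or off in c.
count = 2^5 = 32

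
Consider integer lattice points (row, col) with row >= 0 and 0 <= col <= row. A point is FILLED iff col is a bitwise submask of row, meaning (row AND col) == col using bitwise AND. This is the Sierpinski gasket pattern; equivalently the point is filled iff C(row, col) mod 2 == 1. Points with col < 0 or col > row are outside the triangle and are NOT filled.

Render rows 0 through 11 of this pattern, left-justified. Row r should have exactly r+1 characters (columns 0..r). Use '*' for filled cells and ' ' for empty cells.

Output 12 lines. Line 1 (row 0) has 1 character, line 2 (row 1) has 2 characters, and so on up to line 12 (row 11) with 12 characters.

r0=0: *
r1=1: **
r2=10: * *
r3=11: ****
r4=100: *   *
r5=101: **  **
r6=110: * * * *
r7=111: ********
r8=1000: *       *
r9=1001: **      **
r10=1010: * *     * *
r11=1011: ****    ****

Answer: *
**
* *
****
*   *
**  **
* * * *
********
*       *
**      **
* *     * *
****    ****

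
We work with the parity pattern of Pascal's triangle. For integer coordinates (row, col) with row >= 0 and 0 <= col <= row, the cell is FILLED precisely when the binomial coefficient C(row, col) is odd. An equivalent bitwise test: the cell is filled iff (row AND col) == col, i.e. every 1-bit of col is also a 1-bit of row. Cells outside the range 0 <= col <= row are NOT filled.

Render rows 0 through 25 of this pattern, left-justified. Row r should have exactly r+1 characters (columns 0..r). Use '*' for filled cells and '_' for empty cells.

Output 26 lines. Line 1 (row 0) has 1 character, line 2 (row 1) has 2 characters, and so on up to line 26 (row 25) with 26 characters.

Answer: *
**
*_*
****
*___*
**__**
*_*_*_*
********
*_______*
**______**
*_*_____*_*
****____****
*___*___*___*
**__**__**__**
*_*_*_*_*_*_*_*
****************
*_______________*
**______________**
*_*_____________*_*
****____________****
*___*___________*___*
**__**__________**__**
*_*_*_*_________*_*_*_*
********________********
*_______*_______*_______*
**______**______**______**

Derivation:
r0=0: *
r1=1: **
r2=10: *_*
r3=11: ****
r4=100: *___*
r5=101: **__**
r6=110: *_*_*_*
r7=111: ********
r8=1000: *_______*
r9=1001: **______**
r10=1010: *_*_____*_*
r11=1011: ****____****
r12=1100: *___*___*___*
r13=1101: **__**__**__**
r14=1110: *_*_*_*_*_*_*_*
r15=1111: ****************
r16=10000: *_______________*
r17=10001: **______________**
r18=10010: *_*_____________*_*
r19=10011: ****____________****
r20=10100: *___*___________*___*
r21=10101: **__**__________**__**
r22=10110: *_*_*_*_________*_*_*_*
r23=10111: ********________********
r24=11000: *_______*_______*_______*
r25=11001: **______**______**______**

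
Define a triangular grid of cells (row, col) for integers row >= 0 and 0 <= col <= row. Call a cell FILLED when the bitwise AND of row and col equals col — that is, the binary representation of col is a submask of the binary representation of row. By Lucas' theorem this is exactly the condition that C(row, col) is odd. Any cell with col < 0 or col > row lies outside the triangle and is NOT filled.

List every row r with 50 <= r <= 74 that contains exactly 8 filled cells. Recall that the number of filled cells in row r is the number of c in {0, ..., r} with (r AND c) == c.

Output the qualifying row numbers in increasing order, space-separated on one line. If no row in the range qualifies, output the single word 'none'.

Row r has 2^popcount(r) filled cells, so we need popcount(r) = log2(8) = 3.
Scan r = 50..74 and keep those with exactly 3 one-bits:
r=50=110010 popcount=3 -> KEEP
r=51=110011 popcount=4 -> skip
r=52=110100 popcount=3 -> KEEP
r=53=110101 popcount=4 -> skip
r=54=110110 popcount=4 -> skip
r=55=110111 popcount=5 -> skip
r=56=111000 popcount=3 -> KEEP
r=57=111001 popcount=4 -> skip
r=58=111010 popcount=4 -> skip
r=59=111011 popcount=5 -> skip
r=60=111100 popcount=4 -> skip
r=61=111101 popcount=5 -> skip
r=62=111110 popcount=5 -> skip
r=63=111111 popcount=6 -> skip
r=64=1000000 popcount=1 -> skip
r=65=1000001 popcount=2 -> skip
r=66=1000010 popcount=2 -> skip
r=67=1000011 popcount=3 -> KEEP
r=68=1000100 popcount=2 -> skip
r=69=1000101 popcount=3 -> KEEP
r=70=1000110 popcount=3 -> KEEP
r=71=1000111 popcount=4 -> skip
r=72=1001000 popcount=2 -> skip
r=73=1001001 popcount=3 -> KEEP
r=74=1001010 popcount=3 -> KEEP
Kept rows: 50 52 56 67 69 70 73 74

Answer: 50 52 56 67 69 70 73 74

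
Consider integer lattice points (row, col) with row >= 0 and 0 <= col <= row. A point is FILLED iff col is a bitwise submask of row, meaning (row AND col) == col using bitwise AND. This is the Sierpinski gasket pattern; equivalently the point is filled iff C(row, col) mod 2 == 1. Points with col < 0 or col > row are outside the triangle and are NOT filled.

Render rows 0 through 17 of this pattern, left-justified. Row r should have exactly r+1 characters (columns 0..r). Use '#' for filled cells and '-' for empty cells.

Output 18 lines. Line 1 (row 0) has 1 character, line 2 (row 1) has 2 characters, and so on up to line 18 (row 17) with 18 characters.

Answer: #
##
#-#
####
#---#
##--##
#-#-#-#
########
#-------#
##------##
#-#-----#-#
####----####
#---#---#---#
##--##--##--##
#-#-#-#-#-#-#-#
################
#---------------#
##--------------##

Derivation:
r0=0: #
r1=1: ##
r2=10: #-#
r3=11: ####
r4=100: #---#
r5=101: ##--##
r6=110: #-#-#-#
r7=111: ########
r8=1000: #-------#
r9=1001: ##------##
r10=1010: #-#-----#-#
r11=1011: ####----####
r12=1100: #---#---#---#
r13=1101: ##--##--##--##
r14=1110: #-#-#-#-#-#-#-#
r15=1111: ################
r16=10000: #---------------#
r17=10001: ##--------------##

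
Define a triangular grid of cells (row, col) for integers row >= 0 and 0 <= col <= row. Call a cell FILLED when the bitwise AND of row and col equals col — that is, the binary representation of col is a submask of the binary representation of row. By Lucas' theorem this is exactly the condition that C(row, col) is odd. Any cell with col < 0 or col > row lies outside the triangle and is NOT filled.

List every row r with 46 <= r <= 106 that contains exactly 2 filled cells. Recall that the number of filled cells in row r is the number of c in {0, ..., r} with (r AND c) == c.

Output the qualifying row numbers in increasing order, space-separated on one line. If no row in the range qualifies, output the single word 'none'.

Answer: 64

Derivation:
Row r has 2^popcount(r) filled cells, so we need popcount(r) = log2(2) = 1.
Scan r = 46..106 and keep those with exactly 1 one-bits:
r=46=101110 popcount=4 -> skip
r=47=101111 popcount=5 -> skip
r=48=110000 popcount=2 -> skip
r=49=110001 popcount=3 -> skip
r=50=110010 popcount=3 -> skip
r=51=110011 popcount=4 -> skip
r=52=110100 popcount=3 -> skip
r=53=110101 popcount=4 -> skip
r=54=110110 popcount=4 -> skip
r=55=110111 popcount=5 -> skip
r=56=111000 popcount=3 -> skip
r=57=111001 popcount=4 -> skip
r=58=111010 popcount=4 -> skip
r=59=111011 popcount=5 -> skip
r=60=111100 popcount=4 -> skip
r=61=111101 popcount=5 -> skip
r=62=111110 popcount=5 -> skip
r=63=111111 popcount=6 -> skip
r=64=1000000 popcount=1 -> KEEP
r=65=1000001 popcount=2 -> skip
r=66=1000010 popcount=2 -> skip
r=67=1000011 popcount=3 -> skip
r=68=1000100 popcount=2 -> skip
r=69=1000101 popcount=3 -> skip
r=70=1000110 popcount=3 -> skip
r=71=1000111 popcount=4 -> skip
r=72=1001000 popcount=2 -> skip
r=73=1001001 popcount=3 -> skip
r=74=1001010 popcount=3 -> skip
r=75=1001011 popcount=4 -> skip
r=76=1001100 popcount=3 -> skip
r=77=1001101 popcount=4 -> skip
r=78=1001110 popcount=4 -> skip
r=79=1001111 popcount=5 -> skip
r=80=1010000 popcount=2 -> skip
r=81=1010001 popcount=3 -> skip
r=82=1010010 popcount=3 -> skip
r=83=1010011 popcount=4 -> skip
r=84=1010100 popcount=3 -> skip
r=85=1010101 popcount=4 -> skip
r=86=1010110 popcount=4 -> skip
r=87=1010111 popcount=5 -> skip
r=88=1011000 popcount=3 -> skip
r=89=1011001 popcount=4 -> skip
r=90=1011010 popcount=4 -> skip
r=91=1011011 popcount=5 -> skip
r=92=1011100 popcount=4 -> skip
r=93=1011101 popcount=5 -> skip
r=94=1011110 popcount=5 -> skip
r=95=1011111 popcount=6 -> skip
r=96=1100000 popcount=2 -> skip
r=97=1100001 popcount=3 -> skip
r=98=1100010 popcount=3 -> skip
r=99=1100011 popcount=4 -> skip
r=100=1100100 popcount=3 -> skip
r=101=1100101 popcount=4 -> skip
r=102=1100110 popcount=4 -> skip
r=103=1100111 popcount=5 -> skip
r=104=1101000 popcount=3 -> skip
r=105=1101001 popcount=4 -> skip
r=106=1101010 popcount=4 -> skip
Kept rows: 64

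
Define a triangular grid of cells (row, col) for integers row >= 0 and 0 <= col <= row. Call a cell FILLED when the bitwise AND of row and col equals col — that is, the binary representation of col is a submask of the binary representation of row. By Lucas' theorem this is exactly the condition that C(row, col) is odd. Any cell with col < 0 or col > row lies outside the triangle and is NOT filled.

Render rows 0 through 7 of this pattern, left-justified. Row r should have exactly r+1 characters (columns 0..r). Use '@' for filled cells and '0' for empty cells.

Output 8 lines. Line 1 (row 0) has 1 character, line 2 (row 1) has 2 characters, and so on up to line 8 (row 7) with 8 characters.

r0=0: @
r1=1: @@
r2=10: @0@
r3=11: @@@@
r4=100: @000@
r5=101: @@00@@
r6=110: @0@0@0@
r7=111: @@@@@@@@

Answer: @
@@
@0@
@@@@
@000@
@@00@@
@0@0@0@
@@@@@@@@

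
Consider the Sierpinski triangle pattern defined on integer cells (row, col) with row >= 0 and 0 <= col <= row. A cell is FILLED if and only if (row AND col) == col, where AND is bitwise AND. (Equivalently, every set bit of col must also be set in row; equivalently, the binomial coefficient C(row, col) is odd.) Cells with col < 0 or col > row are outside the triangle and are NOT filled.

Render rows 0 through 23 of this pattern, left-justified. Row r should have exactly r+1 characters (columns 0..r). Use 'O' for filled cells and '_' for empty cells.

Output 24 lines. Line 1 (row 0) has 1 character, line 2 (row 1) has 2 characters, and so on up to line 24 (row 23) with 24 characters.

r0=0: O
r1=1: OO
r2=10: O_O
r3=11: OOOO
r4=100: O___O
r5=101: OO__OO
r6=110: O_O_O_O
r7=111: OOOOOOOO
r8=1000: O_______O
r9=1001: OO______OO
r10=1010: O_O_____O_O
r11=1011: OOOO____OOOO
r12=1100: O___O___O___O
r13=1101: OO__OO__OO__OO
r14=1110: O_O_O_O_O_O_O_O
r15=1111: OOOOOOOOOOOOOOOO
r16=10000: O_______________O
r17=10001: OO______________OO
r18=10010: O_O_____________O_O
r19=10011: OOOO____________OOOO
r20=10100: O___O___________O___O
r21=10101: OO__OO__________OO__OO
r22=10110: O_O_O_O_________O_O_O_O
r23=10111: OOOOOOOO________OOOOOOOO

Answer: O
OO
O_O
OOOO
O___O
OO__OO
O_O_O_O
OOOOOOOO
O_______O
OO______OO
O_O_____O_O
OOOO____OOOO
O___O___O___O
OO__OO__OO__OO
O_O_O_O_O_O_O_O
OOOOOOOOOOOOOOOO
O_______________O
OO______________OO
O_O_____________O_O
OOOO____________OOOO
O___O___________O___O
OO__OO__________OO__OO
O_O_O_O_________O_O_O_O
OOOOOOOO________OOOOOOOO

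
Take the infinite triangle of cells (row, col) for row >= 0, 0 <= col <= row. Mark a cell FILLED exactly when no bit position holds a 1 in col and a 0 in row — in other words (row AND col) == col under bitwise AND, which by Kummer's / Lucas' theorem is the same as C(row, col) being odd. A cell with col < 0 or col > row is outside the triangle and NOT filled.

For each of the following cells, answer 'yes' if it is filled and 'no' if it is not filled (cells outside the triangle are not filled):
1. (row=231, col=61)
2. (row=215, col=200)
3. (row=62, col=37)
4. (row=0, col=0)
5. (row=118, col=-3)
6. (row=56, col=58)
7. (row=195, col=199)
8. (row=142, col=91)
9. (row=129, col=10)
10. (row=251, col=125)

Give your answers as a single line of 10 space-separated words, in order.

(231,61): row=0b11100111, col=0b111101, row AND col = 0b100101 = 37; 37 != 61 -> empty
(215,200): row=0b11010111, col=0b11001000, row AND col = 0b11000000 = 192; 192 != 200 -> empty
(62,37): row=0b111110, col=0b100101, row AND col = 0b100100 = 36; 36 != 37 -> empty
(0,0): row=0b0, col=0b0, row AND col = 0b0 = 0; 0 == 0 -> filled
(118,-3): col outside [0, 118] -> not filled
(56,58): col outside [0, 56] -> not filled
(195,199): col outside [0, 195] -> not filled
(142,91): row=0b10001110, col=0b1011011, row AND col = 0b1010 = 10; 10 != 91 -> empty
(129,10): row=0b10000001, col=0b1010, row AND col = 0b0 = 0; 0 != 10 -> empty
(251,125): row=0b11111011, col=0b1111101, row AND col = 0b1111001 = 121; 121 != 125 -> empty

Answer: no no no yes no no no no no no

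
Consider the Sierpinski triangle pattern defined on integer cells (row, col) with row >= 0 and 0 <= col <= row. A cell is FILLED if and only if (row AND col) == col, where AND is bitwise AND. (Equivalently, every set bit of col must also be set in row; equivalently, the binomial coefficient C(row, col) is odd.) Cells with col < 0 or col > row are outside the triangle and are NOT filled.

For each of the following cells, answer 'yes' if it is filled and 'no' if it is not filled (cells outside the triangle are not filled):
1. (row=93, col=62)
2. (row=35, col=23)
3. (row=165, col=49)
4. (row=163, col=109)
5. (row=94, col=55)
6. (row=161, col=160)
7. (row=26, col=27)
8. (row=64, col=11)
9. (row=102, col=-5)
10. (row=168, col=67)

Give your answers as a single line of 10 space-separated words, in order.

(93,62): row=0b1011101, col=0b111110, row AND col = 0b11100 = 28; 28 != 62 -> empty
(35,23): row=0b100011, col=0b10111, row AND col = 0b11 = 3; 3 != 23 -> empty
(165,49): row=0b10100101, col=0b110001, row AND col = 0b100001 = 33; 33 != 49 -> empty
(163,109): row=0b10100011, col=0b1101101, row AND col = 0b100001 = 33; 33 != 109 -> empty
(94,55): row=0b1011110, col=0b110111, row AND col = 0b10110 = 22; 22 != 55 -> empty
(161,160): row=0b10100001, col=0b10100000, row AND col = 0b10100000 = 160; 160 == 160 -> filled
(26,27): col outside [0, 26] -> not filled
(64,11): row=0b1000000, col=0b1011, row AND col = 0b0 = 0; 0 != 11 -> empty
(102,-5): col outside [0, 102] -> not filled
(168,67): row=0b10101000, col=0b1000011, row AND col = 0b0 = 0; 0 != 67 -> empty

Answer: no no no no no yes no no no no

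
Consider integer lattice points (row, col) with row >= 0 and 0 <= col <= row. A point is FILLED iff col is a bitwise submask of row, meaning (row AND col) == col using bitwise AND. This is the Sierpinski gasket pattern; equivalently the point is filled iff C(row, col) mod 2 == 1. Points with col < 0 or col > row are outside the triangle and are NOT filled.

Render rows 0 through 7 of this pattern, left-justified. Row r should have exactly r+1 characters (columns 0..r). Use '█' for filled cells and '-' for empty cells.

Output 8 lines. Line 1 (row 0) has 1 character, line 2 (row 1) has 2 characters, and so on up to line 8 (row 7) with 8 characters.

Answer: █
██
█-█
████
█---█
██--██
█-█-█-█
████████

Derivation:
r0=0: █
r1=1: ██
r2=10: █-█
r3=11: ████
r4=100: █---█
r5=101: ██--██
r6=110: █-█-█-█
r7=111: ████████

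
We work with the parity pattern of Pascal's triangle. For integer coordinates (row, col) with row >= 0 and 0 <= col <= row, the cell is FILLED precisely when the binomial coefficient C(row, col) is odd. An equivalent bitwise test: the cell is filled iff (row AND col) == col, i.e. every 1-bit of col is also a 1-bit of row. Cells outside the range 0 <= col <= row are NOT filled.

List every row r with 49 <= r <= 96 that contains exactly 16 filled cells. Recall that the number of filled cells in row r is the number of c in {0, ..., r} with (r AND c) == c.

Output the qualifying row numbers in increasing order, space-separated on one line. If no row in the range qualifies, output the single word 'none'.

Row r has 2^popcount(r) filled cells, so we need popcount(r) = log2(16) = 4.
Scan r = 49..96 and keep those with exactly 4 one-bits:
r=49=110001 popcount=3 -> skip
r=50=110010 popcount=3 -> skip
r=51=110011 popcount=4 -> KEEP
r=52=110100 popcount=3 -> skip
r=53=110101 popcount=4 -> KEEP
r=54=110110 popcount=4 -> KEEP
r=55=110111 popcount=5 -> skip
r=56=111000 popcount=3 -> skip
r=57=111001 popcount=4 -> KEEP
r=58=111010 popcount=4 -> KEEP
r=59=111011 popcount=5 -> skip
r=60=111100 popcount=4 -> KEEP
r=61=111101 popcount=5 -> skip
r=62=111110 popcount=5 -> skip
r=63=111111 popcount=6 -> skip
r=64=1000000 popcount=1 -> skip
r=65=1000001 popcount=2 -> skip
r=66=1000010 popcount=2 -> skip
r=67=1000011 popcount=3 -> skip
r=68=1000100 popcount=2 -> skip
r=69=1000101 popcount=3 -> skip
r=70=1000110 popcount=3 -> skip
r=71=1000111 popcount=4 -> KEEP
r=72=1001000 popcount=2 -> skip
r=73=1001001 popcount=3 -> skip
r=74=1001010 popcount=3 -> skip
r=75=1001011 popcount=4 -> KEEP
r=76=1001100 popcount=3 -> skip
r=77=1001101 popcount=4 -> KEEP
r=78=1001110 popcount=4 -> KEEP
r=79=1001111 popcount=5 -> skip
r=80=1010000 popcount=2 -> skip
r=81=1010001 popcount=3 -> skip
r=82=1010010 popcount=3 -> skip
r=83=1010011 popcount=4 -> KEEP
r=84=1010100 popcount=3 -> skip
r=85=1010101 popcount=4 -> KEEP
r=86=1010110 popcount=4 -> KEEP
r=87=1010111 popcount=5 -> skip
r=88=1011000 popcount=3 -> skip
r=89=1011001 popcount=4 -> KEEP
r=90=1011010 popcount=4 -> KEEP
r=91=1011011 popcount=5 -> skip
r=92=1011100 popcount=4 -> KEEP
r=93=1011101 popcount=5 -> skip
r=94=1011110 popcount=5 -> skip
r=95=1011111 popcount=6 -> skip
r=96=1100000 popcount=2 -> skip
Kept rows: 51 53 54 57 58 60 71 75 77 78 83 85 86 89 90 92

Answer: 51 53 54 57 58 60 71 75 77 78 83 85 86 89 90 92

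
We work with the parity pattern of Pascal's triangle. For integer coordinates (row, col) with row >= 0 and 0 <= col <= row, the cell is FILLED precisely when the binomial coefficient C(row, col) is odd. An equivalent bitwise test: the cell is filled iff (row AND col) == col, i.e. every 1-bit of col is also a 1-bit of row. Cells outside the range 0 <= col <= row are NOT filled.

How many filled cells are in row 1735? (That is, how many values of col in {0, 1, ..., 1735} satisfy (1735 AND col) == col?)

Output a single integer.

1735 in binary = 11011000111
popcount(1735) = number of 1-bits in 11011000111 = 7
A col c satisfies (1735 AND c) == c iff every set bit of c is also set in 1735; each of the 7 set bits of 1735 can independently be on or off in c.
count = 2^7 = 128

Answer: 128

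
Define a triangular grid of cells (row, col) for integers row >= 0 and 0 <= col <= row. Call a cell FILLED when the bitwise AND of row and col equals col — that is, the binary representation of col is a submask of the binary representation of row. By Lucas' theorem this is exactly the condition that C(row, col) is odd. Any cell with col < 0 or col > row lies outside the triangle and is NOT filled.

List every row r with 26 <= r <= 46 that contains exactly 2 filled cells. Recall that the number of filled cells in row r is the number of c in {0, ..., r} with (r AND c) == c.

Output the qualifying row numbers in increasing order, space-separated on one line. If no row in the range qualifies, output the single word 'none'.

Answer: 32

Derivation:
Row r has 2^popcount(r) filled cells, so we need popcount(r) = log2(2) = 1.
Scan r = 26..46 and keep those with exactly 1 one-bits:
r=26=11010 popcount=3 -> skip
r=27=11011 popcount=4 -> skip
r=28=11100 popcount=3 -> skip
r=29=11101 popcount=4 -> skip
r=30=11110 popcount=4 -> skip
r=31=11111 popcount=5 -> skip
r=32=100000 popcount=1 -> KEEP
r=33=100001 popcount=2 -> skip
r=34=100010 popcount=2 -> skip
r=35=100011 popcount=3 -> skip
r=36=100100 popcount=2 -> skip
r=37=100101 popcount=3 -> skip
r=38=100110 popcount=3 -> skip
r=39=100111 popcount=4 -> skip
r=40=101000 popcount=2 -> skip
r=41=101001 popcount=3 -> skip
r=42=101010 popcount=3 -> skip
r=43=101011 popcount=4 -> skip
r=44=101100 popcount=3 -> skip
r=45=101101 popcount=4 -> skip
r=46=101110 popcount=4 -> skip
Kept rows: 32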